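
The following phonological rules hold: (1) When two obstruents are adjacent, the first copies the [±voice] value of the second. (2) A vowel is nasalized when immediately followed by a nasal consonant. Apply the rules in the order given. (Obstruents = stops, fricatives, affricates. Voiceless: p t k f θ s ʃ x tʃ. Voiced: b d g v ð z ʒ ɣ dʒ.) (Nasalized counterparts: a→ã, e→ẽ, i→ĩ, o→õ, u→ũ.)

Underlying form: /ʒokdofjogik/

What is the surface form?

Rule 1: /k/ before /d/ (voiced) → [g]
After rule 1: ʒogdofjogik
Rule 2: no segment meets the rule's conditions; no change.

[ʒogdofjogik]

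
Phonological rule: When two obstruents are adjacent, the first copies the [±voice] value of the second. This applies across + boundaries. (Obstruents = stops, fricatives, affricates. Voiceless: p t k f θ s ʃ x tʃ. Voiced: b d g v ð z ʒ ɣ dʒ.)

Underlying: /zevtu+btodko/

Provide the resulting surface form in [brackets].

[zeftu+ptotko]

/v/ before /t/ (voiceless) → [f]
/b/ before /t/ (voiceless) → [p]
/d/ before /k/ (voiceless) → [t]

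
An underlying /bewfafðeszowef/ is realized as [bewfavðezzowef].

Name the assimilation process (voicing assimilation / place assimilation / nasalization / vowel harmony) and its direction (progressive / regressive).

/f/→[v] /s/→[z].
Each target copies a feature from the following segment, so the direction is regressive.

voicing assimilation, regressive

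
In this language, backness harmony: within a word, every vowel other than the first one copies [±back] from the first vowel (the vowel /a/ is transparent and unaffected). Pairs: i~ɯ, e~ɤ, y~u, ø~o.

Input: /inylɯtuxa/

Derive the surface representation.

/ɯ/ harmonizes with /i/ ([-back]) → [i]
/u/ harmonizes with /i/ ([-back]) → [y]

[inylityxa]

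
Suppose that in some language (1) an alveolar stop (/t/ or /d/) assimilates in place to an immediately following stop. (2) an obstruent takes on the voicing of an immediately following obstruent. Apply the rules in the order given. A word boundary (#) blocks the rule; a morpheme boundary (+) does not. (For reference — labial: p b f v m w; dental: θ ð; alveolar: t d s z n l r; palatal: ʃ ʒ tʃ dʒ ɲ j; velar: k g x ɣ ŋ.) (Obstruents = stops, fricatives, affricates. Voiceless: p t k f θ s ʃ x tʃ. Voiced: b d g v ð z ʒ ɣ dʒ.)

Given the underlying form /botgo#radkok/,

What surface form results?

Rule 1: /t/ before /g/ (velar) → [k]
Rule 1: /d/ before /k/ (velar) → [g]
After rule 1: bokgo#ragkok
Rule 2: /k/ before /g/ (voiced) → [g]
Rule 2: /g/ before /k/ (voiceless) → [k]

[boggo#rakkok]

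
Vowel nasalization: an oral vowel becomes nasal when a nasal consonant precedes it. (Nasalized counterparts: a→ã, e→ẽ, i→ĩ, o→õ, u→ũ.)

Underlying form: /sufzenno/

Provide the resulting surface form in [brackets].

[sufzennõ]

/o/ after nasal /n/ → [õ]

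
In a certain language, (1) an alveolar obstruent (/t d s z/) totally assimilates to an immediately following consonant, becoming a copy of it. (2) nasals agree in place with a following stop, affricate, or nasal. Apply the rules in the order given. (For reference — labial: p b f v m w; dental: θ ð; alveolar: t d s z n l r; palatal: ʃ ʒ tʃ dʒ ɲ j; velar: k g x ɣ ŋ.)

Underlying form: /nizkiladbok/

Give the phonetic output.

[nikkilabbok]

Rule 1: /z/ before /k/ → [k] (total assimilation)
Rule 1: /d/ before /b/ → [b] (total assimilation)
After rule 1: nikkilabbok
Rule 2: no segment meets the rule's conditions; no change.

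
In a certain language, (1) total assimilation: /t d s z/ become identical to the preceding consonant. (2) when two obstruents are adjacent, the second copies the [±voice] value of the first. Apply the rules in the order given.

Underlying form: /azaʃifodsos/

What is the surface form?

[azaʃifoddos]

Rule 1: /s/ after /d/ → [d] (total assimilation)
After rule 1: azaʃifoddos
Rule 2: no segment meets the rule's conditions; no change.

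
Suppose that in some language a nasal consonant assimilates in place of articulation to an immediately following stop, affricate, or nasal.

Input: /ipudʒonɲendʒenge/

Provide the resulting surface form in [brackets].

[ipudʒoɲɲeɲdʒeŋge]

/n/ before /ɲ/ (palatal) → [ɲ]
/n/ before /dʒ/ (palatal) → [ɲ]
/n/ before /g/ (velar) → [ŋ]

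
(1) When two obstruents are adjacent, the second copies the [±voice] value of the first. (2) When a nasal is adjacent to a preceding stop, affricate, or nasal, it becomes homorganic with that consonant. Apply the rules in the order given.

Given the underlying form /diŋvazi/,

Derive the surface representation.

[diŋvazi]

Rule 1: no segment meets the rule's conditions; no change.
After rule 1: diŋvazi
Rule 2: no segment meets the rule's conditions; no change.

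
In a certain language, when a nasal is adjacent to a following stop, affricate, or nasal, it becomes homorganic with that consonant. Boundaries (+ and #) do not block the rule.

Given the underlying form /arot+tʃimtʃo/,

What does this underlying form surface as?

/m/ before /tʃ/ (palatal) → [ɲ]

[arot+tʃiɲtʃo]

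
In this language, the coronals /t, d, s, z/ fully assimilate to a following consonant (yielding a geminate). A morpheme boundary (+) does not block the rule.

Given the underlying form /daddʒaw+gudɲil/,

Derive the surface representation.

/d/ before /dʒ/ → [dʒ] (total assimilation)
/d/ before /ɲ/ → [ɲ] (total assimilation)

[dadʒdʒaw+guɲɲil]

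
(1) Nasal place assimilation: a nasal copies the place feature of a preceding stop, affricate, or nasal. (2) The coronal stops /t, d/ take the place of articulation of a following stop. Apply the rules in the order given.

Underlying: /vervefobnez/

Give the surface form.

Rule 1: /n/ after /b/ (labial) → [m]
After rule 1: vervefobmez
Rule 2: no segment meets the rule's conditions; no change.

[vervefobmez]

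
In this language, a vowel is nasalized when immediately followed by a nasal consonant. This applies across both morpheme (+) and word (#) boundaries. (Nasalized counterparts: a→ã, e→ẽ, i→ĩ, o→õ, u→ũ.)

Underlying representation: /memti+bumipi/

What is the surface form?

/e/ before nasal /m/ → [ẽ]
/u/ before nasal /m/ → [ũ]

[mẽmti+bũmipi]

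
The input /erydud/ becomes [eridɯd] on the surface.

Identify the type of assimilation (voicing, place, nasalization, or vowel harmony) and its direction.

vowel harmony, progressive

/y/→[i] /u/→[ɯ].
Vowels agree with the first vowel, so the harmony is progressive.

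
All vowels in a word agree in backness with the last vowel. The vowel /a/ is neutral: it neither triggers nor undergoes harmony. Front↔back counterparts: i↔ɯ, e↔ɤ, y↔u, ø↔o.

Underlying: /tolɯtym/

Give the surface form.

[tølitym]

/o/ harmonizes with /y/ ([-back]) → [ø]
/ɯ/ harmonizes with /y/ ([-back]) → [i]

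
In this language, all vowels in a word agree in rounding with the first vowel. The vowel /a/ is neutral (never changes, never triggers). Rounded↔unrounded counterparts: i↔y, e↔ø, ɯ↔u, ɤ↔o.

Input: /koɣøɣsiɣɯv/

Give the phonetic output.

/i/ harmonizes with /o/ ([+round]) → [y]
/ɯ/ harmonizes with /o/ ([+round]) → [u]

[koɣøɣsyɣuv]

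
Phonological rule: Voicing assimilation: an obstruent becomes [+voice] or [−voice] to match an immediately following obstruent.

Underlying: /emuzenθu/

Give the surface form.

[emuzenθu]

no segment meets the rule's conditions; no change.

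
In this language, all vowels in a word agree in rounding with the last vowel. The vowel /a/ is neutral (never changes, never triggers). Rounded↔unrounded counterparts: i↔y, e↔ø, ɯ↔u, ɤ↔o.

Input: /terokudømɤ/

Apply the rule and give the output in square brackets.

/o/ harmonizes with /ɤ/ ([-round]) → [ɤ]
/u/ harmonizes with /ɤ/ ([-round]) → [ɯ]
/ø/ harmonizes with /ɤ/ ([-round]) → [e]

[terɤkɯdemɤ]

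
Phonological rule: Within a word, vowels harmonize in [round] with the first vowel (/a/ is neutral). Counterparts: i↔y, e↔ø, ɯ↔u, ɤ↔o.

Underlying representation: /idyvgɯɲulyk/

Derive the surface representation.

[idivgɯɲɯlik]

/y/ harmonizes with /i/ ([-round]) → [i]
/u/ harmonizes with /i/ ([-round]) → [ɯ]
/y/ harmonizes with /i/ ([-round]) → [i]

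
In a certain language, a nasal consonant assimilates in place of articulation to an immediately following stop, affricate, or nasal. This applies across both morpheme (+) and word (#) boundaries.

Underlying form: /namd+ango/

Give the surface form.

[nand+aŋgo]

/m/ before /d/ (alveolar) → [n]
/n/ before /g/ (velar) → [ŋ]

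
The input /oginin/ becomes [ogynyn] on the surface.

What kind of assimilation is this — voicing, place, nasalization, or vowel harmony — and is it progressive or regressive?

/i/→[y] /i/→[y].
Vowels agree with the first vowel, so the harmony is progressive.

vowel harmony, progressive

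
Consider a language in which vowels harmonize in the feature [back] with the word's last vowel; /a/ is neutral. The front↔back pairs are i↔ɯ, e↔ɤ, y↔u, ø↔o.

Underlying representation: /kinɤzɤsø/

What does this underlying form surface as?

/ɤ/ harmonizes with /ø/ ([-back]) → [e]
/ɤ/ harmonizes with /ø/ ([-back]) → [e]

[kinezesø]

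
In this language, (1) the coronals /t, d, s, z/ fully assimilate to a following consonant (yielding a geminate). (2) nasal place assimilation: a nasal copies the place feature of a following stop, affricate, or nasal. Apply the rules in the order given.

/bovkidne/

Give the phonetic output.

[bovkinne]

Rule 1: /d/ before /n/ → [n] (total assimilation)
After rule 1: bovkinne
Rule 2: no segment meets the rule's conditions; no change.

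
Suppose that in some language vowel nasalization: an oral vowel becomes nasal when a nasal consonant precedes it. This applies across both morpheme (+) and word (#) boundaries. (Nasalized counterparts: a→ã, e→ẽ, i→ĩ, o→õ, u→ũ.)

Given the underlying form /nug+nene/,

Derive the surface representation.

/u/ after nasal /n/ → [ũ]
/e/ after nasal /n/ → [ẽ]
/e/ after nasal /n/ → [ẽ]

[nũg+nẽnẽ]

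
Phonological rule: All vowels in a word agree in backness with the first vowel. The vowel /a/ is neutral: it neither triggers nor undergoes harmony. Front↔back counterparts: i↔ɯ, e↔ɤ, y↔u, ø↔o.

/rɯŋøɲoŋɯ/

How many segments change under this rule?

1

/ø/ harmonizes with /ɯ/ ([+back]) → [o]
1 segment changes.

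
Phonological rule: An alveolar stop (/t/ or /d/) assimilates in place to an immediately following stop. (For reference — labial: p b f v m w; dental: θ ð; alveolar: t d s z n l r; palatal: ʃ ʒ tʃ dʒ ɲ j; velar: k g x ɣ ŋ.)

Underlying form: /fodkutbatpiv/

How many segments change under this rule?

3

/d/ before /k/ (velar) → [g]
/t/ before /b/ (labial) → [p]
/t/ before /p/ (labial) → [p]
3 segments change.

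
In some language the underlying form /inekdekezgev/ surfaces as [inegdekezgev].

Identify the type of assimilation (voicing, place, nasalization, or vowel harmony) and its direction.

/k/→[g].
Each target copies a feature from the following segment, so the direction is regressive.

voicing assimilation, regressive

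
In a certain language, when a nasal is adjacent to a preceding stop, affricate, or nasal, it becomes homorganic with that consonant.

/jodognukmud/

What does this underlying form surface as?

/n/ after /g/ (velar) → [ŋ]
/m/ after /k/ (velar) → [ŋ]

[jodogŋukŋud]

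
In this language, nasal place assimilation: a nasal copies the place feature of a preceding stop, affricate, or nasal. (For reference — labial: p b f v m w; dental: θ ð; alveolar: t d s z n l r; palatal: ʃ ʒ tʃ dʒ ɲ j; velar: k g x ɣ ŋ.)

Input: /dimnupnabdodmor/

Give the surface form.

[dimmupmabdodnor]

/n/ after /m/ (labial) → [m]
/n/ after /p/ (labial) → [m]
/m/ after /d/ (alveolar) → [n]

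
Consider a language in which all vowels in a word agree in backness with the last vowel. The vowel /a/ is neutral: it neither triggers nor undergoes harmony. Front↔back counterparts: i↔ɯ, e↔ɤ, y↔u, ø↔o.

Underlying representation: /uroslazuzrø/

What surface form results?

/u/ harmonizes with /ø/ ([-back]) → [y]
/o/ harmonizes with /ø/ ([-back]) → [ø]
/u/ harmonizes with /ø/ ([-back]) → [y]

[yrøslazyzrø]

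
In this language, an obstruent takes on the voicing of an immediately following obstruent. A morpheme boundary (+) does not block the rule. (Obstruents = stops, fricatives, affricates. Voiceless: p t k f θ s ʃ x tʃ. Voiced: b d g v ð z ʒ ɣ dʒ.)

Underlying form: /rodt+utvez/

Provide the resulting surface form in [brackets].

[rott+udvez]

/d/ before /t/ (voiceless) → [t]
/t/ before /v/ (voiced) → [d]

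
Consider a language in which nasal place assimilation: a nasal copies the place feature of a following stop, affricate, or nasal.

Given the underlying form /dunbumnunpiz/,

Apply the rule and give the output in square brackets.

[dumbunnumpiz]

/n/ before /b/ (labial) → [m]
/m/ before /n/ (alveolar) → [n]
/n/ before /p/ (labial) → [m]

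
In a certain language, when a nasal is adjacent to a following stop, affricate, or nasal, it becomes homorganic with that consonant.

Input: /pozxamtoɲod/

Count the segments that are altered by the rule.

/m/ before /t/ (alveolar) → [n]
1 segment changes.

1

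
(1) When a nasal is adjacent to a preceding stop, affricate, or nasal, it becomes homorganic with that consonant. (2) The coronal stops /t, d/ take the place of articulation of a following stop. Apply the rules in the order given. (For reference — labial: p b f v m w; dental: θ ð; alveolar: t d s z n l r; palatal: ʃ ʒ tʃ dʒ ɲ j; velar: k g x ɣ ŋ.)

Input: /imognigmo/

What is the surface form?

[imogŋigŋo]

Rule 1: /n/ after /g/ (velar) → [ŋ]
Rule 1: /m/ after /g/ (velar) → [ŋ]
After rule 1: imogŋigŋo
Rule 2: no segment meets the rule's conditions; no change.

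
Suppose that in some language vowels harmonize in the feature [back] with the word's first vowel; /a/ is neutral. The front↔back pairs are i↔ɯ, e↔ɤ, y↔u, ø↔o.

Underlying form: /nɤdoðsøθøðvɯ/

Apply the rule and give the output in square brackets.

/ø/ harmonizes with /ɤ/ ([+back]) → [o]
/ø/ harmonizes with /ɤ/ ([+back]) → [o]

[nɤdoðsoθoðvɯ]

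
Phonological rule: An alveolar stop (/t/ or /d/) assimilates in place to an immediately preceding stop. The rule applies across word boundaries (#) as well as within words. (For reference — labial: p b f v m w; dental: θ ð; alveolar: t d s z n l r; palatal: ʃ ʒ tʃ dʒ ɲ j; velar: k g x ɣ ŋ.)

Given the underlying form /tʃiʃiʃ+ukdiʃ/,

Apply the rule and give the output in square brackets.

[tʃiʃiʃ+ukgiʃ]

/d/ after /k/ (velar) → [g]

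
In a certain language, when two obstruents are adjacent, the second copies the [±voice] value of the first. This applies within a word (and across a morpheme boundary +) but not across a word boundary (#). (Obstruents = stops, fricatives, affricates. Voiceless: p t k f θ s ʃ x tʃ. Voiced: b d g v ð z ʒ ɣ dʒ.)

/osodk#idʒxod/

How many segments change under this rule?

2

/k/ after /d/ (voiced) → [g]
/x/ after /dʒ/ (voiced) → [ɣ]
2 segments change.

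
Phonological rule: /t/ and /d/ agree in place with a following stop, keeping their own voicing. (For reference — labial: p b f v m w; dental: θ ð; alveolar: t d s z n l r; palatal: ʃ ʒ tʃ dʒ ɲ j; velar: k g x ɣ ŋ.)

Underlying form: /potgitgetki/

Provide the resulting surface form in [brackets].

[pokgikgekki]

/t/ before /g/ (velar) → [k]
/t/ before /g/ (velar) → [k]
/t/ before /k/ (velar) → [k]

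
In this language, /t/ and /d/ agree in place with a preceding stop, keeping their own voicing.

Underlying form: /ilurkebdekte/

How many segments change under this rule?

2

/d/ after /b/ (labial) → [b]
/t/ after /k/ (velar) → [k]
2 segments change.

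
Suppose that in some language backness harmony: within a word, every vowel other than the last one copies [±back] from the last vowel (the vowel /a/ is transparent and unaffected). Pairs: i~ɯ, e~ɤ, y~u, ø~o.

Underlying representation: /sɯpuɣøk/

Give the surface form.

/ɯ/ harmonizes with /ø/ ([-back]) → [i]
/u/ harmonizes with /ø/ ([-back]) → [y]

[sipyɣøk]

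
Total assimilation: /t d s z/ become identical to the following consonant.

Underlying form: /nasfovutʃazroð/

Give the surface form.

/s/ before /f/ → [f] (total assimilation)
/z/ before /r/ → [r] (total assimilation)

[naffovutʃarroð]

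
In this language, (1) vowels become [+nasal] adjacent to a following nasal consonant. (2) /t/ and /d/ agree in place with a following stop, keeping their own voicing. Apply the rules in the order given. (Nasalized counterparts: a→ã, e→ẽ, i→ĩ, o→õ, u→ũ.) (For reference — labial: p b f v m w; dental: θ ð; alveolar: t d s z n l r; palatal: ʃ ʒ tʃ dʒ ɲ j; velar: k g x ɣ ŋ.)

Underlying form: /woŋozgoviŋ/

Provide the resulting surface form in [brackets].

Rule 1: /o/ before nasal /ŋ/ → [õ]
Rule 1: /i/ before nasal /ŋ/ → [ĩ]
After rule 1: wõŋozgovĩŋ
Rule 2: no segment meets the rule's conditions; no change.

[wõŋozgovĩŋ]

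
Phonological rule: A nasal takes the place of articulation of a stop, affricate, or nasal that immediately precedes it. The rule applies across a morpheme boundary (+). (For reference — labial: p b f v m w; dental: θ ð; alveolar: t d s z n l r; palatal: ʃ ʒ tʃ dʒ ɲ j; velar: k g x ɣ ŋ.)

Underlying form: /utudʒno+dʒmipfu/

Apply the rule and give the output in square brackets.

/n/ after /dʒ/ (palatal) → [ɲ]
/m/ after /dʒ/ (palatal) → [ɲ]

[utudʒɲo+dʒɲipfu]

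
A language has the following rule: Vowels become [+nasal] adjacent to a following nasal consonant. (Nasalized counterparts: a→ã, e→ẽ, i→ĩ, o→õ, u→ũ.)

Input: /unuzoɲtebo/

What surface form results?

/u/ before nasal /n/ → [ũ]
/o/ before nasal /ɲ/ → [õ]

[ũnuzõɲtebo]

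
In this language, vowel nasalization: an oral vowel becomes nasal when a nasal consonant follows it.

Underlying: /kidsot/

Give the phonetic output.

[kidsot]

no segment meets the rule's conditions; no change.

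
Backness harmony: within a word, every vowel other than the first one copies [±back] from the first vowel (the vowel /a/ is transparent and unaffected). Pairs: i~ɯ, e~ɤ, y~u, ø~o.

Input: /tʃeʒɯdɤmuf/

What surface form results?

[tʃeʒidemyf]

/ɯ/ harmonizes with /e/ ([-back]) → [i]
/ɤ/ harmonizes with /e/ ([-back]) → [e]
/u/ harmonizes with /e/ ([-back]) → [y]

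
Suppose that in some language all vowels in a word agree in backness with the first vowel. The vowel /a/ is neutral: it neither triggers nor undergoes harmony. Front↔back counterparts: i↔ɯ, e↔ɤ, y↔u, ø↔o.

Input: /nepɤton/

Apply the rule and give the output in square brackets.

[nepetøn]

/ɤ/ harmonizes with /e/ ([-back]) → [e]
/o/ harmonizes with /e/ ([-back]) → [ø]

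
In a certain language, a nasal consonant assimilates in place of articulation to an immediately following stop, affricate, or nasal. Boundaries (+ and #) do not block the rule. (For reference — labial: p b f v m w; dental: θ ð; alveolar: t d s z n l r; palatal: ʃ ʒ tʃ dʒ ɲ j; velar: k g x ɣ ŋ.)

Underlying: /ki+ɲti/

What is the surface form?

[ki+nti]

/ɲ/ before /t/ (alveolar) → [n]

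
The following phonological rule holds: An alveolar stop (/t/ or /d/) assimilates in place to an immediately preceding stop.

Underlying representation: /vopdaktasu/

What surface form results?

[vopbakkasu]

/d/ after /p/ (labial) → [b]
/t/ after /k/ (velar) → [k]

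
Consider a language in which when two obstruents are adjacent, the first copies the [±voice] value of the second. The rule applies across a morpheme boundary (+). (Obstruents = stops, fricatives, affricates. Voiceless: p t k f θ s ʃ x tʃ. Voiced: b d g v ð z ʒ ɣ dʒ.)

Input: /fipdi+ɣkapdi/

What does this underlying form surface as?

[fibdi+xkabdi]

/p/ before /d/ (voiced) → [b]
/ɣ/ before /k/ (voiceless) → [x]
/p/ before /d/ (voiced) → [b]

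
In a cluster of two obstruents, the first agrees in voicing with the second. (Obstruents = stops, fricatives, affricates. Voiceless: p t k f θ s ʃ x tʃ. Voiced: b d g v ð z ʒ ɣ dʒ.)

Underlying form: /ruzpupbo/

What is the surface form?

[ruspubbo]

/z/ before /p/ (voiceless) → [s]
/p/ before /b/ (voiced) → [b]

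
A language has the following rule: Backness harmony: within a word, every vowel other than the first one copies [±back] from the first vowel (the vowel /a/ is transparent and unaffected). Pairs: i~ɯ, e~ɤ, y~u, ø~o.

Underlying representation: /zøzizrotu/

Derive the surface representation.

/o/ harmonizes with /ø/ ([-back]) → [ø]
/u/ harmonizes with /ø/ ([-back]) → [y]

[zøzizrøty]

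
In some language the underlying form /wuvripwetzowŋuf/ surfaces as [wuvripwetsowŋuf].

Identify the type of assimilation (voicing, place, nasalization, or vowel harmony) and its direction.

/z/→[s].
Each target copies a feature from the preceding segment, so the direction is progressive.

voicing assimilation, progressive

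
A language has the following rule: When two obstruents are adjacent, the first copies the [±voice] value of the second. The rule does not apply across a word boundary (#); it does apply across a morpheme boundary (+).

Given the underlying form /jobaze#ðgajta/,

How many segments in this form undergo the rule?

No segment meets the rule's conditions.

0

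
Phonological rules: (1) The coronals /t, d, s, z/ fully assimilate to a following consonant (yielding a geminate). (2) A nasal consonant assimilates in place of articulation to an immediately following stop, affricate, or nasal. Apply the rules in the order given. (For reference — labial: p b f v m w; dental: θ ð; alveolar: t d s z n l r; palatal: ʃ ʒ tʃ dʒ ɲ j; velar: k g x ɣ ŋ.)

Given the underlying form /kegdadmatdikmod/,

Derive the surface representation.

[kegdammaddikmod]

Rule 1: /d/ before /m/ → [m] (total assimilation)
Rule 1: /t/ before /d/ → [d] (total assimilation)
After rule 1: kegdammaddikmod
Rule 2: no segment meets the rule's conditions; no change.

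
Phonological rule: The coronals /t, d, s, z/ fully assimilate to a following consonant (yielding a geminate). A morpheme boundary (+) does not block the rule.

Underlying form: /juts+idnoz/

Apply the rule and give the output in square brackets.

[juss+innoz]

/t/ before /s/ → [s] (total assimilation)
/d/ before /n/ → [n] (total assimilation)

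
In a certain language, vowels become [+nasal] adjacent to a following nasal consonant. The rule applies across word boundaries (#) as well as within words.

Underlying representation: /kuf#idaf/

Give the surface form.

no segment meets the rule's conditions; no change.

[kuf#idaf]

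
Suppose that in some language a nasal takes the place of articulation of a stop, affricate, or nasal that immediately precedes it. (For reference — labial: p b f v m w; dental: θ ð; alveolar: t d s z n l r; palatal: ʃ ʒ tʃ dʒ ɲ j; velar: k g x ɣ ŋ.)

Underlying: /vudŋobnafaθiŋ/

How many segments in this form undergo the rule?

2

/ŋ/ after /d/ (alveolar) → [n]
/n/ after /b/ (labial) → [m]
2 segments change.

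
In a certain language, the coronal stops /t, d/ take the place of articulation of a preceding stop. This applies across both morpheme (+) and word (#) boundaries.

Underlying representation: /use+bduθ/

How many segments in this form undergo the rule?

/d/ after /b/ (labial) → [b]
1 segment changes.

1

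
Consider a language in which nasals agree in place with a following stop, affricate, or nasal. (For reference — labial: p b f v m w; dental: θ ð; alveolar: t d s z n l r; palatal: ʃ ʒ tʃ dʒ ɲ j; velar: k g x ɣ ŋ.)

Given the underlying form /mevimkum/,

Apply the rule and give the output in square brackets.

/m/ before /k/ (velar) → [ŋ]

[meviŋkum]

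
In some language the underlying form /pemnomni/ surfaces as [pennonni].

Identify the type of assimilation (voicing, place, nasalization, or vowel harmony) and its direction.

place assimilation, regressive

/m/→[n] /m/→[n].
Each target copies a feature from the following segment, so the direction is regressive.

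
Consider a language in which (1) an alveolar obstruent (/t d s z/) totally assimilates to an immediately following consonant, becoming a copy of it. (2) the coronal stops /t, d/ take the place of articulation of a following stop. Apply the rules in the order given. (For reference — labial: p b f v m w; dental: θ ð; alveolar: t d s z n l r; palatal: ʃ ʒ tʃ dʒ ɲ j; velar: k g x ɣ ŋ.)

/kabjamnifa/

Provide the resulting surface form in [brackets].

[kabjamnifa]

Rule 1: no segment meets the rule's conditions; no change.
After rule 1: kabjamnifa
Rule 2: no segment meets the rule's conditions; no change.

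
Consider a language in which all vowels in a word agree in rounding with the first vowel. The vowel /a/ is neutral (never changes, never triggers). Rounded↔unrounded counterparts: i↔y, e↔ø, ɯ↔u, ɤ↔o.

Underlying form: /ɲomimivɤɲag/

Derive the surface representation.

/i/ harmonizes with /o/ ([+round]) → [y]
/i/ harmonizes with /o/ ([+round]) → [y]
/ɤ/ harmonizes with /o/ ([+round]) → [o]

[ɲomymyvoɲag]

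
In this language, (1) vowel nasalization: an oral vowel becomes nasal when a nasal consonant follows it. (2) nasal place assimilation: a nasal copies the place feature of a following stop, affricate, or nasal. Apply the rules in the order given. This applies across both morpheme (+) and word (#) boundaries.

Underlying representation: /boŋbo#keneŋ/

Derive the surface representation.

[bõmbo#kẽnẽŋ]

Rule 1: /o/ before nasal /ŋ/ → [õ]
Rule 1: /e/ before nasal /n/ → [ẽ]
Rule 1: /e/ before nasal /ŋ/ → [ẽ]
After rule 1: bõŋbo#kẽnẽŋ
Rule 2: /ŋ/ before /b/ (labial) → [m]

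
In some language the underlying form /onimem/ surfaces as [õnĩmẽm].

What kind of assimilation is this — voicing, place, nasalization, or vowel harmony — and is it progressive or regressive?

/o/→[õ] /i/→[ĩ] /e/→[ẽ].
Each target copies a feature from the following segment, so the direction is regressive.

nasalization, regressive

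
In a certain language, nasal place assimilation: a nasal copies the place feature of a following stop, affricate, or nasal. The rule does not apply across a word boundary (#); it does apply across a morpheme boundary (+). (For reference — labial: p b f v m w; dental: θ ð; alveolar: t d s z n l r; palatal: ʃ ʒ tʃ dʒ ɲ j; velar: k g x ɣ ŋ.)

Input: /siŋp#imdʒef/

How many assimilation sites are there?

/ŋ/ before /p/ (labial) → [m]
/m/ before /dʒ/ (palatal) → [ɲ]
2 segments change.

2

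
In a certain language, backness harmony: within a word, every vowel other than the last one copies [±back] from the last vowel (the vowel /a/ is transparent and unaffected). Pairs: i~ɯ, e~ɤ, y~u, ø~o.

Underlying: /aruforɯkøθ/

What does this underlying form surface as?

[aryførikøθ]

/u/ harmonizes with /ø/ ([-back]) → [y]
/o/ harmonizes with /ø/ ([-back]) → [ø]
/ɯ/ harmonizes with /ø/ ([-back]) → [i]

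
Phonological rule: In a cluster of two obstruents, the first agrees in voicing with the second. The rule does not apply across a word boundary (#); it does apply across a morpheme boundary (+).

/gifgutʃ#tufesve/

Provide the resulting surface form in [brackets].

[givgutʃ#tufezve]

/f/ before /g/ (voiced) → [v]
/s/ before /v/ (voiced) → [z]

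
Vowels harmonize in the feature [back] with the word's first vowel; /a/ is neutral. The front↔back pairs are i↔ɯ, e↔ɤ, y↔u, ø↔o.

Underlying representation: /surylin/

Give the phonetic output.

[surulɯn]

/y/ harmonizes with /u/ ([+back]) → [u]
/i/ harmonizes with /u/ ([+back]) → [ɯ]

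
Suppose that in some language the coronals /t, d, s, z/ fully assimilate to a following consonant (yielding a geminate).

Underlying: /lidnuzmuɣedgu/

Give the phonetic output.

[linnummuɣeggu]

/d/ before /n/ → [n] (total assimilation)
/z/ before /m/ → [m] (total assimilation)
/d/ before /g/ → [g] (total assimilation)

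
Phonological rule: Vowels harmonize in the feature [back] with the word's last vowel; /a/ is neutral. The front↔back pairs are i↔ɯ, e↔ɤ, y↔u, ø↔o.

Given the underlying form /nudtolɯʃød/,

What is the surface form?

/u/ harmonizes with /ø/ ([-back]) → [y]
/o/ harmonizes with /ø/ ([-back]) → [ø]
/ɯ/ harmonizes with /ø/ ([-back]) → [i]

[nydtøliʃød]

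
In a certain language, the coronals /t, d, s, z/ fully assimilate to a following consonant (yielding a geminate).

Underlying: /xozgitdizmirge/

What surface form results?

[xoggiddimmirge]

/z/ before /g/ → [g] (total assimilation)
/t/ before /d/ → [d] (total assimilation)
/z/ before /m/ → [m] (total assimilation)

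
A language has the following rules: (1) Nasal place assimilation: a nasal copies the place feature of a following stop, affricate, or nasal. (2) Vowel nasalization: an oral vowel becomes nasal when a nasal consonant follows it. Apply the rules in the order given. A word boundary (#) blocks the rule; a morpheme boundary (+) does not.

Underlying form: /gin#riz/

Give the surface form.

Rule 1: no segment meets the rule's conditions; no change.
After rule 1: gin#riz
Rule 2: /i/ before nasal /n/ → [ĩ]

[gĩn#riz]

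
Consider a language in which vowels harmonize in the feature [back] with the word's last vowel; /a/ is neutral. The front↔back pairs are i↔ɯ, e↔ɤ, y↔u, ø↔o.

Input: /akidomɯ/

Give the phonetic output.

[akɯdomɯ]

/i/ harmonizes with /ɯ/ ([+back]) → [ɯ]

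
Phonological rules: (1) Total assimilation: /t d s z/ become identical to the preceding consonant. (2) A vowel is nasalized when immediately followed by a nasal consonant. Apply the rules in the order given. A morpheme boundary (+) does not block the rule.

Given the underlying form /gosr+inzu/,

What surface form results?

Rule 1: /z/ after /n/ → [n] (total assimilation)
After rule 1: gosr+innu
Rule 2: /i/ before nasal /n/ → [ĩ]

[gosr+ĩnnu]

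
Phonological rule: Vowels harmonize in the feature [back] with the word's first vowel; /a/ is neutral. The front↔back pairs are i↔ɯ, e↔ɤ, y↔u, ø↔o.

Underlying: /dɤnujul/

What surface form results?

[dɤnujul]

no segment meets the rule's conditions; no change.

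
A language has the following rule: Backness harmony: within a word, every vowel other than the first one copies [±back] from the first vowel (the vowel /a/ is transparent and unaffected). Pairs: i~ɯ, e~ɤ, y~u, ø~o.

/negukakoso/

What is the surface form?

[negykakøsø]

/u/ harmonizes with /e/ ([-back]) → [y]
/o/ harmonizes with /e/ ([-back]) → [ø]
/o/ harmonizes with /e/ ([-back]) → [ø]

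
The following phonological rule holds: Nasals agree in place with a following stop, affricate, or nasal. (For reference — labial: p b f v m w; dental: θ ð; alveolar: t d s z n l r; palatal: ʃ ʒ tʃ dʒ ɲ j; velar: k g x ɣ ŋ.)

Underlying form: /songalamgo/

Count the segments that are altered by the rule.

/n/ before /g/ (velar) → [ŋ]
/m/ before /g/ (velar) → [ŋ]
2 segments change.

2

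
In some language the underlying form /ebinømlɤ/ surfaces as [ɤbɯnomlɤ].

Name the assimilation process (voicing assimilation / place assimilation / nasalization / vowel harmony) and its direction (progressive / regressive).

vowel harmony, regressive

/e/→[ɤ] /i/→[ɯ] /ø/→[o].
Vowels agree with the last vowel, so the harmony is regressive.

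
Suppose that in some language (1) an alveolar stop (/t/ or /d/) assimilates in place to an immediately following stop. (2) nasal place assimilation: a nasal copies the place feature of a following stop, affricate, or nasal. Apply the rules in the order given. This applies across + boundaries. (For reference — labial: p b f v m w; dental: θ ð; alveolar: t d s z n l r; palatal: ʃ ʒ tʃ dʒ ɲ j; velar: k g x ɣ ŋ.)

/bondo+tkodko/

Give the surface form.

Rule 1: /t/ before /k/ (velar) → [k]
Rule 1: /d/ before /k/ (velar) → [g]
After rule 1: bondo+kkogko
Rule 2: no segment meets the rule's conditions; no change.

[bondo+kkogko]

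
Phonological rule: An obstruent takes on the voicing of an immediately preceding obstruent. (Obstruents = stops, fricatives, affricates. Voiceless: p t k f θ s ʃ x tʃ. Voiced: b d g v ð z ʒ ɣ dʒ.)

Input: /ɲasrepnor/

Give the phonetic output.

[ɲasrepnor]

no segment meets the rule's conditions; no change.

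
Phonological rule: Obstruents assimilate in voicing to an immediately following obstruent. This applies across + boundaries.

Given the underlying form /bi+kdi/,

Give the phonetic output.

/k/ before /d/ (voiced) → [g]

[bi+gdi]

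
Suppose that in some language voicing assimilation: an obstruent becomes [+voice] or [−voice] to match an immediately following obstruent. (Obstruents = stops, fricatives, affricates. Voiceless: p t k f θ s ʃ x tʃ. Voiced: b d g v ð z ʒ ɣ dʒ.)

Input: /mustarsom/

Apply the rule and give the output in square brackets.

no segment meets the rule's conditions; no change.

[mustarsom]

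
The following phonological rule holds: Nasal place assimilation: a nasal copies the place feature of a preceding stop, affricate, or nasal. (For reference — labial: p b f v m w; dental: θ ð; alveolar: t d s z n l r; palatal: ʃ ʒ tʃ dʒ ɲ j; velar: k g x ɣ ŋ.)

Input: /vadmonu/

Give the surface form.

/m/ after /d/ (alveolar) → [n]

[vadnonu]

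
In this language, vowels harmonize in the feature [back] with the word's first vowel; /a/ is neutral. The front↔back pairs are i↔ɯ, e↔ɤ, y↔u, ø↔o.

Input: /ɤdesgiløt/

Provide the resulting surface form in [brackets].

/e/ harmonizes with /ɤ/ ([+back]) → [ɤ]
/i/ harmonizes with /ɤ/ ([+back]) → [ɯ]
/ø/ harmonizes with /ɤ/ ([+back]) → [o]

[ɤdɤsgɯlot]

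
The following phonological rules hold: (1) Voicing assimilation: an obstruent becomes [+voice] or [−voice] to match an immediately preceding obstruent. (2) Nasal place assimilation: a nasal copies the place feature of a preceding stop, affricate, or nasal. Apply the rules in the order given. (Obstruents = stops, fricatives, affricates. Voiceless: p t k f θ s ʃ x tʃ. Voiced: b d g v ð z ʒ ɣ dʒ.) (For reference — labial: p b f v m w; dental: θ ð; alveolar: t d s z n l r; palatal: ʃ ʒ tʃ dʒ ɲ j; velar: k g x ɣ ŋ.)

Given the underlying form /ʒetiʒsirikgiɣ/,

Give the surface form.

[ʒetiʒzirikkiɣ]

Rule 1: /s/ after /ʒ/ (voiced) → [z]
Rule 1: /g/ after /k/ (voiceless) → [k]
After rule 1: ʒetiʒzirikkiɣ
Rule 2: no segment meets the rule's conditions; no change.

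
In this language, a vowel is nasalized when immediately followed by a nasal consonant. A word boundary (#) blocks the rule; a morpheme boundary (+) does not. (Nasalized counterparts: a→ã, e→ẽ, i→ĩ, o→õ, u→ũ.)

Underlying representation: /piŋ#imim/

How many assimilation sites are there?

/i/ before nasal /ŋ/ → [ĩ]
/i/ before nasal /m/ → [ĩ]
/i/ before nasal /m/ → [ĩ]
3 segments change.

3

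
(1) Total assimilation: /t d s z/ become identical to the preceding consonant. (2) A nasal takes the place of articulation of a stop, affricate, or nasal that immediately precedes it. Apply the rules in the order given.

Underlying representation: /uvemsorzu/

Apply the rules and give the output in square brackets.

Rule 1: /s/ after /m/ → [m] (total assimilation)
Rule 1: /z/ after /r/ → [r] (total assimilation)
After rule 1: uvemmorru
Rule 2: no segment meets the rule's conditions; no change.

[uvemmorru]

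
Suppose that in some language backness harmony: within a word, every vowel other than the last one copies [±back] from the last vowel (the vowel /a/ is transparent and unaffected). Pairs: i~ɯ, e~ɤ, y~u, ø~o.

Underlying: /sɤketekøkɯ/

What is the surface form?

/e/ harmonizes with /ɯ/ ([+back]) → [ɤ]
/e/ harmonizes with /ɯ/ ([+back]) → [ɤ]
/ø/ harmonizes with /ɯ/ ([+back]) → [o]

[sɤkɤtɤkokɯ]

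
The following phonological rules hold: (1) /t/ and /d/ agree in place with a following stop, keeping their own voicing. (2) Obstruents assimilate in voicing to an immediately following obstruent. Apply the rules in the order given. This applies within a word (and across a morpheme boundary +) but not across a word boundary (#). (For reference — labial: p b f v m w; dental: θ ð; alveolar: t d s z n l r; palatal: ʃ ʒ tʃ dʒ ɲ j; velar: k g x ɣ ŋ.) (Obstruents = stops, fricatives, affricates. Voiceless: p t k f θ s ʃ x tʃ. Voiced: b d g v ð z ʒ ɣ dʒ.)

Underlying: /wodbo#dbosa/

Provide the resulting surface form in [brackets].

Rule 1: /d/ before /b/ (labial) → [b]
Rule 1: /d/ before /b/ (labial) → [b]
After rule 1: wobbo#bbosa
Rule 2: no segment meets the rule's conditions; no change.

[wobbo#bbosa]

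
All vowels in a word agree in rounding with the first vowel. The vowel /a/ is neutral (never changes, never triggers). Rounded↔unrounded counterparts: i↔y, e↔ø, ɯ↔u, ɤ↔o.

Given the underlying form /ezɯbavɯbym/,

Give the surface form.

/y/ harmonizes with /e/ ([-round]) → [i]

[ezɯbavɯbim]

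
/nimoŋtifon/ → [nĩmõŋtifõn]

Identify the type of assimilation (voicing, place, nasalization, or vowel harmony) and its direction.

/i/→[ĩ] /o/→[õ] /o/→[õ].
Each target copies a feature from the following segment, so the direction is regressive.

nasalization, regressive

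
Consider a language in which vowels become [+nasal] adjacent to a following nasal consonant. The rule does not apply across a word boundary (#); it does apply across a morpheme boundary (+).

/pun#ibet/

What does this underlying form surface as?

/u/ before nasal /n/ → [ũ]

[pũn#ibet]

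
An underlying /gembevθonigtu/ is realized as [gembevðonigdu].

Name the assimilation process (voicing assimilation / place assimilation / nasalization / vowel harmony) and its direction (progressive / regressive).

/θ/→[ð] /t/→[d].
Each target copies a feature from the preceding segment, so the direction is progressive.

voicing assimilation, progressive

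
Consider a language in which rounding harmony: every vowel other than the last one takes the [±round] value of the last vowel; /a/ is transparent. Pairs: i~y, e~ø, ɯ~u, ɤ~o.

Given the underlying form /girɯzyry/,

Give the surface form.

/i/ harmonizes with /y/ ([+round]) → [y]
/ɯ/ harmonizes with /y/ ([+round]) → [u]

[gyruzyry]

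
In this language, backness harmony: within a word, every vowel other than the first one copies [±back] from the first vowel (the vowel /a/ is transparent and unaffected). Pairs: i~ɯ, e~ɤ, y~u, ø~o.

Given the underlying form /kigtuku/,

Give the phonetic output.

/u/ harmonizes with /i/ ([-back]) → [y]
/u/ harmonizes with /i/ ([-back]) → [y]

[kigtyky]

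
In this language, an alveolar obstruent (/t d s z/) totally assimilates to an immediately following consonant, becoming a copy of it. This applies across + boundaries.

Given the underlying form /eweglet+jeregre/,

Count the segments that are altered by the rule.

/t/ before /j/ → [j] (total assimilation)
1 segment changes.

1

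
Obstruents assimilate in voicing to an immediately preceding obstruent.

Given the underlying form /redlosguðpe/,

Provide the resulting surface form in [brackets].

/g/ after /s/ (voiceless) → [k]
/p/ after /ð/ (voiced) → [b]

[redloskuðbe]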